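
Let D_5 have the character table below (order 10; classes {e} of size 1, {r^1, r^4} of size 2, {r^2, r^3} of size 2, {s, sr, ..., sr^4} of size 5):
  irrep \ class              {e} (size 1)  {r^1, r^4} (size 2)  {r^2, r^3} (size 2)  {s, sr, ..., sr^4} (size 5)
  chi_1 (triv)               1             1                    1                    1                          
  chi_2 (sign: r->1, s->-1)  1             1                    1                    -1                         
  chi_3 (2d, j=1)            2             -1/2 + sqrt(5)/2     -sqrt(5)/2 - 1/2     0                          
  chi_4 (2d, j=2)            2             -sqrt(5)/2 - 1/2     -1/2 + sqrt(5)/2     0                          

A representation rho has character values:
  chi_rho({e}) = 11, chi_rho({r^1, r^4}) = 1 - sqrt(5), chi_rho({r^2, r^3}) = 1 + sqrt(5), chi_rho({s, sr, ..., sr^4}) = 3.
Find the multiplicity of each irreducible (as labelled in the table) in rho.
Multiplicities: chi_1: 3, chi_2: 0, chi_3: 1, chi_4: 3.

Solution. Use <chi_rho, chi> = (1/|G|) sum_C |C| * chi_rho(C) * conj(chi(C)) with |G| = 10 for each irreducible chi in the table:
  <chi_rho, chi_1> = (1/10)[1*(11)*conj(1) + 2*(1 - sqrt(5))*conj(1) + 2*(1 + sqrt(5))*conj(1) + 5*(3)*conj(1)]
      = (1/10)[(11) + (2 - 2*sqrt(5)) + (2 + 2*sqrt(5)) + (15)] = 30/10 = 3
  <chi_rho, chi_2> = (1/10)[1*(11)*conj(1) + 2*(1 - sqrt(5))*conj(1) + 2*(1 + sqrt(5))*conj(1) + 5*(3)*conj(-1)]
      = (1/10)[(11) + (2 - 2*sqrt(5)) + (2 + 2*sqrt(5)) + (-15)] = 0/10 = 0
  <chi_rho, chi_3> = (1/10)[1*(11)*conj(2) + 2*(1 - sqrt(5))*conj(-1/2 + sqrt(5)/2) + 2*(1 + sqrt(5))*conj(-sqrt(5)/2 - 1/2) + 5*(3)*conj(0)]
      = (1/10)[(22) + (-6 + 2*sqrt(5)) + (-6 - 2*sqrt(5)) + (0)] = 10/10 = 1
  <chi_rho, chi_4> = (1/10)[1*(11)*conj(2) + 2*(1 - sqrt(5))*conj(-sqrt(5)/2 - 1/2) + 2*(1 + sqrt(5))*conj(-1/2 + sqrt(5)/2) + 5*(3)*conj(0)]
      = (1/10)[(22) + (4) + (4) + (0)] = 30/10 = 3
Dimension check: dim(rho) = sum (mult * dim) = 3*1 + 0*1 + 1*2 + 3*2 = 11 = chi_rho(e) = 11.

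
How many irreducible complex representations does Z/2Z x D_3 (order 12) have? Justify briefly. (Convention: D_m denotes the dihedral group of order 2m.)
6

Why: The number of irreducible complex representations of a finite group equals its number of conjugacy classes. For a direct product, #classes(G x H) = #classes(G) * #classes(H). Z/2Z has 2 classes (abelian), D_3 has 3 classes, so 2 * 3 = 6, so Z/2Z x D_3 (order 12) has exactly 6 irreducible complex representations.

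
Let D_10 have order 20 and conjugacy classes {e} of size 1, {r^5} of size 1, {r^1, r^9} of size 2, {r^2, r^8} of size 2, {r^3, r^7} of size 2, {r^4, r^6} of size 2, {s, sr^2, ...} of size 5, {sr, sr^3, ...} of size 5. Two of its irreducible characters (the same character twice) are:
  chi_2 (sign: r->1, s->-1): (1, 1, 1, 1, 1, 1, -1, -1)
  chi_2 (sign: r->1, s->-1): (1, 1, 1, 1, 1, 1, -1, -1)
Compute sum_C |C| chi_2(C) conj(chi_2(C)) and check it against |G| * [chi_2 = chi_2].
Sum = 20 = |G| = 20; so <chi_2, chi_2> = 1 (norm-1 confirms irreducibility).

Proof sketch: Compute term by term over conjugacy classes (|C| * chi_2(C) * conj(chi_2(C))):
  1*(1)*conj(1) + 1*(1)*conj(1) + 2*(1)*conj(1) + 2*(1)*conj(1) + 2*(1)*conj(1) + 2*(1)*conj(1) + 5*(-1)*conj(-1) + 5*(-1)*conj(-1)
  = (1) + (1) + (2) + (2) + (2) + (2) + (5) + (5)
  = 20.
Dividing by |G| = 20 gives 20/20 = 1, matching the row-orthogonality relation <chi_2, chi_2> = [chi_2 = chi_2].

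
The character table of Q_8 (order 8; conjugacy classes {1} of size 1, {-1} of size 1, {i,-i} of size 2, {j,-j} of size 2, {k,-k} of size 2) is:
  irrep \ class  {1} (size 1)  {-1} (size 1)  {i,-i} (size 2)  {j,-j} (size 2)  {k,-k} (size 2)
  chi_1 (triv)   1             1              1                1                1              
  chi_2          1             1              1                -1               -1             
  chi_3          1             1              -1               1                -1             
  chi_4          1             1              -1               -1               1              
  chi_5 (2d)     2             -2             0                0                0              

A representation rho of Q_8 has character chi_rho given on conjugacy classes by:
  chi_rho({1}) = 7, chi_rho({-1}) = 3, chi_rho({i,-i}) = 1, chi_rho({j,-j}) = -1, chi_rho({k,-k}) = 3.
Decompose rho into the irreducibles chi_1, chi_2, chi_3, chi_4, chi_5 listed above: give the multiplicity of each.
Multiplicities: chi_1: 2, chi_2: 1, chi_3: 0, chi_4: 2, chi_5: 1.

Argument: Use <chi_rho, chi> = (1/|G|) sum_C |C| * chi_rho(C) * conj(chi(C)) with |G| = 8 for each irreducible chi in the table:
  <chi_rho, chi_1> = (1/8)[1*(7)*conj(1) + 1*(3)*conj(1) + 2*(1)*conj(1) + 2*(-1)*conj(1) + 2*(3)*conj(1)]
      = (1/8)[(7) + (3) + (2) + (-2) + (6)] = 16/8 = 2
  <chi_rho, chi_2> = (1/8)[1*(7)*conj(1) + 1*(3)*conj(1) + 2*(1)*conj(1) + 2*(-1)*conj(-1) + 2*(3)*conj(-1)]
      = (1/8)[(7) + (3) + (2) + (2) + (-6)] = 8/8 = 1
  <chi_rho, chi_3> = (1/8)[1*(7)*conj(1) + 1*(3)*conj(1) + 2*(1)*conj(-1) + 2*(-1)*conj(1) + 2*(3)*conj(-1)]
      = (1/8)[(7) + (3) + (-2) + (-2) + (-6)] = 0/8 = 0
  <chi_rho, chi_4> = (1/8)[1*(7)*conj(1) + 1*(3)*conj(1) + 2*(1)*conj(-1) + 2*(-1)*conj(-1) + 2*(3)*conj(1)]
      = (1/8)[(7) + (3) + (-2) + (2) + (6)] = 16/8 = 2
  <chi_rho, chi_5> = (1/8)[1*(7)*conj(2) + 1*(3)*conj(-2) + 2*(1)*conj(0) + 2*(-1)*conj(0) + 2*(3)*conj(0)]
      = (1/8)[(14) + (-6) + (0) + (0) + (0)] = 8/8 = 1
Dimension check: dim(rho) = sum (mult * dim) = 2*1 + 1*1 + 0*1 + 2*1 + 1*2 = 7 = chi_rho(e) = 7.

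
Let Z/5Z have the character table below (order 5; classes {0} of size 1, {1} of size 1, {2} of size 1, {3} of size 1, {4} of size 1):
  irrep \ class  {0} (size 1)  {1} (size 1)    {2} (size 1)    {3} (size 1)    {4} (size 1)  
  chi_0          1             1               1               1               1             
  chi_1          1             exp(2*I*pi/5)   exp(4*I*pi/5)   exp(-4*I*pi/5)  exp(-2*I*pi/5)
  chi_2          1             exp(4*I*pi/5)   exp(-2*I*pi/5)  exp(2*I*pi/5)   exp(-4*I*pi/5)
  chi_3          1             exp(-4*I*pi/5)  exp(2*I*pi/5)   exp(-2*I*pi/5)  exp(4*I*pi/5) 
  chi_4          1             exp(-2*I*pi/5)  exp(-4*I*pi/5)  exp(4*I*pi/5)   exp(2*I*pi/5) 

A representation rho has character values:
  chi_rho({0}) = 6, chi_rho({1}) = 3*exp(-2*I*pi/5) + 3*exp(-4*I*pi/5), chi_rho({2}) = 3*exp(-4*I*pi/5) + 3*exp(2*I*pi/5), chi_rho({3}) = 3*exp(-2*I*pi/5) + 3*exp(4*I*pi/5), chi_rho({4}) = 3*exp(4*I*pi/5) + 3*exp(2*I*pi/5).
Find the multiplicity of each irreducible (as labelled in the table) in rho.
Multiplicities: chi_0: 0, chi_1: 0, chi_2: 0, chi_3: 3, chi_4: 3.

Justification: Use <chi_rho, chi> = (1/|G|) sum_C |C| * chi_rho(C) * conj(chi(C)) with |G| = 5 for each irreducible chi in the table:
  <chi_rho, chi_0> = (1/5)[1*(6)*conj(1) + 1*(3*exp(-2*I*pi/5) + 3*exp(-4*I*pi/5))*conj(1) + 1*(3*exp(-4*I*pi/5) + 3*exp(2*I*pi/5))*conj(1) + 1*(3*exp(-2*I*pi/5) + 3*exp(4*I*pi/5))*conj(1) + 1*(3*exp(4*I*pi/5) + 3*exp(2*I*pi/5))*conj(1)]
      = (1/5)[(6) + (3*exp(-2*I*pi/5) + 3*exp(-4*I*pi/5)) + (3*exp(-4*I*pi/5) + 3*exp(2*I*pi/5)) + (3*exp(-2*I*pi/5) + 3*exp(4*I*pi/5)) + (3*exp(4*I*pi/5) + 3*exp(2*I*pi/5))] = 0/5 = 0
  <chi_rho, chi_1> = (1/5)[1*(6)*conj(1) + 1*(3*exp(-2*I*pi/5) + 3*exp(-4*I*pi/5))*conj(exp(2*I*pi/5)) + 1*(3*exp(-4*I*pi/5) + 3*exp(2*I*pi/5))*conj(exp(4*I*pi/5)) + 1*(3*exp(-2*I*pi/5) + 3*exp(4*I*pi/5))*conj(exp(-4*I*pi/5)) + 1*(3*exp(4*I*pi/5) + 3*exp(2*I*pi/5))*conj(exp(-2*I*pi/5))]
      = (1/5)[(6) + (3*exp(-4*I*pi/5) + 3*exp(4*I*pi/5)) + (3*exp(-2*I*pi/5) + 3*exp(2*I*pi/5)) + (3*exp(-2*I*pi/5) + 3*exp(2*I*pi/5)) + (3*exp(-4*I*pi/5) + 3*exp(4*I*pi/5))] = 0/5 = 0
  <chi_rho, chi_2> = (1/5)[1*(6)*conj(1) + 1*(3*exp(-2*I*pi/5) + 3*exp(-4*I*pi/5))*conj(exp(4*I*pi/5)) + 1*(3*exp(-4*I*pi/5) + 3*exp(2*I*pi/5))*conj(exp(-2*I*pi/5)) + 1*(3*exp(-2*I*pi/5) + 3*exp(4*I*pi/5))*conj(exp(2*I*pi/5)) + 1*(3*exp(4*I*pi/5) + 3*exp(2*I*pi/5))*conj(exp(-4*I*pi/5))]
      = (1/5)[(6) + (3*exp(4*I*pi/5) + 3*exp(2*I*pi/5)) + (3*exp(-2*I*pi/5) + 3*exp(4*I*pi/5)) + (3*exp(-4*I*pi/5) + 3*exp(2*I*pi/5)) + (3*exp(-2*I*pi/5) + 3*exp(-4*I*pi/5))] = 0/5 = 0
  <chi_rho, chi_3> = (1/5)[1*(6)*conj(1) + 1*(3*exp(-2*I*pi/5) + 3*exp(-4*I*pi/5))*conj(exp(-4*I*pi/5)) + 1*(3*exp(-4*I*pi/5) + 3*exp(2*I*pi/5))*conj(exp(2*I*pi/5)) + 1*(3*exp(-2*I*pi/5) + 3*exp(4*I*pi/5))*conj(exp(-2*I*pi/5)) + 1*(3*exp(4*I*pi/5) + 3*exp(2*I*pi/5))*conj(exp(4*I*pi/5))]
      = (1/5)[(6) + (3 + 3*exp(2*I*pi/5)) + (3 + 3*exp(4*I*pi/5)) + (3 + 3*exp(-4*I*pi/5)) + (3 + 3*exp(-2*I*pi/5))] = 15/5 = 3
  <chi_rho, chi_4> = (1/5)[1*(6)*conj(1) + 1*(3*exp(-2*I*pi/5) + 3*exp(-4*I*pi/5))*conj(exp(-2*I*pi/5)) + 1*(3*exp(-4*I*pi/5) + 3*exp(2*I*pi/5))*conj(exp(-4*I*pi/5)) + 1*(3*exp(-2*I*pi/5) + 3*exp(4*I*pi/5))*conj(exp(4*I*pi/5)) + 1*(3*exp(4*I*pi/5) + 3*exp(2*I*pi/5))*conj(exp(2*I*pi/5))]
      = (1/5)[(6) + (3 + 3*exp(-2*I*pi/5)) + (3 + 3*exp(-4*I*pi/5)) + (3 + 3*exp(4*I*pi/5)) + (3 + 3*exp(2*I*pi/5))] = 15/5 = 3
(Exp terms are combined using exp(i*s)*conj(exp(i*t)) = exp(i*(s-t)), and sums of them are collapsed using the identity that for every m > 1 the m distinct m-th roots of unity sum to 0, e.g. 1 + exp(2*I*pi/3) + exp(-2*I*pi/3) = 0.)
Dimension check: dim(rho) = sum (mult * dim) = 0*1 + 0*1 + 0*1 + 3*1 + 3*1 = 6 = chi_rho(e) = 6.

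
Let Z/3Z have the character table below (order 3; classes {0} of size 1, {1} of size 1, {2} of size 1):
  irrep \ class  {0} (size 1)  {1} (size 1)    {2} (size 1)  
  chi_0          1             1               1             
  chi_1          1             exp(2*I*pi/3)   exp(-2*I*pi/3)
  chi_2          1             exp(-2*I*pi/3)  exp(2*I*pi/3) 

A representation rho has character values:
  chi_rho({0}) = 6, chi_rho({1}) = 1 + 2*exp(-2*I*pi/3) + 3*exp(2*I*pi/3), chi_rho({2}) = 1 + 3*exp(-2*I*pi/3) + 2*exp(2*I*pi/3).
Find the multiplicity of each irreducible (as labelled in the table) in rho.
Multiplicities: chi_0: 1, chi_1: 3, chi_2: 2.

Use <chi_rho, chi> = (1/|G|) sum_C |C| * chi_rho(C) * conj(chi(C)) with |G| = 3 for each irreducible chi in the table:
  <chi_rho, chi_0> = (1/3)[1*(6)*conj(1) + 1*(1 + 2*exp(-2*I*pi/3) + 3*exp(2*I*pi/3))*conj(1) + 1*(1 + 3*exp(-2*I*pi/3) + 2*exp(2*I*pi/3))*conj(1)]
      = (1/3)[(6) + (1 + 2*exp(-2*I*pi/3) + 3*exp(2*I*pi/3)) + (1 + 3*exp(-2*I*pi/3) + 2*exp(2*I*pi/3))] = 3/3 = 1
  <chi_rho, chi_1> = (1/3)[1*(6)*conj(1) + 1*(1 + 2*exp(-2*I*pi/3) + 3*exp(2*I*pi/3))*conj(exp(2*I*pi/3)) + 1*(1 + 3*exp(-2*I*pi/3) + 2*exp(2*I*pi/3))*conj(exp(-2*I*pi/3))]
      = (1/3)[(6) + (3 + exp(-2*I*pi/3) + 2*exp(2*I*pi/3)) + (3 + 2*exp(-2*I*pi/3) + exp(2*I*pi/3))] = 9/3 = 3
  <chi_rho, chi_2> = (1/3)[1*(6)*conj(1) + 1*(1 + 2*exp(-2*I*pi/3) + 3*exp(2*I*pi/3))*conj(exp(-2*I*pi/3)) + 1*(1 + 3*exp(-2*I*pi/3) + 2*exp(2*I*pi/3))*conj(exp(2*I*pi/3))]
      = (1/3)[(6) + (2 + 3*exp(-2*I*pi/3) + exp(2*I*pi/3)) + (2 + exp(-2*I*pi/3) + 3*exp(2*I*pi/3))] = 6/3 = 2
(Exp terms are combined using exp(i*s)*conj(exp(i*t)) = exp(i*(s-t)), and sums of them are collapsed using the identity that for every m > 1 the m distinct m-th roots of unity sum to 0, e.g. 1 + exp(2*I*pi/3) + exp(-2*I*pi/3) = 0.)
Dimension check: dim(rho) = sum (mult * dim) = 1*1 + 3*1 + 2*1 = 6 = chi_rho(e) = 6.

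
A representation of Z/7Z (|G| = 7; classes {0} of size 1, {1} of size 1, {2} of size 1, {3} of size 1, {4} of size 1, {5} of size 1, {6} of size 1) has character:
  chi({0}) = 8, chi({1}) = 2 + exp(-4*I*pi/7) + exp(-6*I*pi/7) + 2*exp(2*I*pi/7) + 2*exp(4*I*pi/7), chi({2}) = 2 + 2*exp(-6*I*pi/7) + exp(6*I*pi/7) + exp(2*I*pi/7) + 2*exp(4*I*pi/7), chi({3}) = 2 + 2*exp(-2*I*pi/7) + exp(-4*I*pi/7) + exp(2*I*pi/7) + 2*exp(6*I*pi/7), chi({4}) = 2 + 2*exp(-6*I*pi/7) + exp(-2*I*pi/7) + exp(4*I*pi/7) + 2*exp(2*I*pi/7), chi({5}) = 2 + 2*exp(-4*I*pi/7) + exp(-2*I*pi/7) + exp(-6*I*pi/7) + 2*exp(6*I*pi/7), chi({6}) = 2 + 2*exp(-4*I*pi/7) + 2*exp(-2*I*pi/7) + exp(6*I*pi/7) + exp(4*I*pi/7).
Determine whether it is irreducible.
Not irreducible (reducible): <chi, chi> = 14 > 1.

Working: <chi, chi> = (1/|G|) sum_C |C| * |chi(C)|^2 = (1/7)[1*|8|^2 + 1*|2 + exp(-4*I*pi/7) + exp(-6*I*pi/7) + 2*exp(2*I*pi/7) + 2*exp(4*I*pi/7)|^2 + 1*|2 + 2*exp(-6*I*pi/7) + exp(6*I*pi/7) + exp(2*I*pi/7) + 2*exp(4*I*pi/7)|^2 + 1*|2 + 2*exp(-2*I*pi/7) + exp(-4*I*pi/7) + exp(2*I*pi/7) + 2*exp(6*I*pi/7)|^2 + 1*|2 + 2*exp(-6*I*pi/7) + exp(-2*I*pi/7) + exp(4*I*pi/7) + 2*exp(2*I*pi/7)|^2 + 1*|2 + 2*exp(-4*I*pi/7) + exp(-2*I*pi/7) + exp(-6*I*pi/7) + 2*exp(6*I*pi/7)|^2 + 1*|2 + 2*exp(-4*I*pi/7) + 2*exp(-2*I*pi/7) + exp(6*I*pi/7) + exp(4*I*pi/7)|^2]
  = (1/7)[(64) + (14 + 8*exp(-4*I*pi/7) + 9*exp(-2*I*pi/7) + 8*exp(-6*I*pi/7) + 8*exp(6*I*pi/7) + 9*exp(2*I*pi/7) + 8*exp(4*I*pi/7)) + (14 + 9*exp(-4*I*pi/7) + 8*exp(-2*I*pi/7) + 8*exp(-6*I*pi/7) + 8*exp(6*I*pi/7) + 8*exp(2*I*pi/7) + 9*exp(4*I*pi/7)) + (14 + 8*exp(-4*I*pi/7) + 8*exp(-2*I*pi/7) + 9*exp(-6*I*pi/7) + 9*exp(6*I*pi/7) + 8*exp(2*I*pi/7) + 8*exp(4*I*pi/7)) + (14 + 8*exp(-4*I*pi/7) + 8*exp(-2*I*pi/7) + 9*exp(-6*I*pi/7) + 9*exp(6*I*pi/7) + 8*exp(2*I*pi/7) + 8*exp(4*I*pi/7)) + (14 + 9*exp(-4*I*pi/7) + 8*exp(-2*I*pi/7) + 8*exp(-6*I*pi/7) + 8*exp(6*I*pi/7) + 8*exp(2*I*pi/7) + 9*exp(4*I*pi/7)) + (14 + 8*exp(-4*I*pi/7) + 9*exp(-2*I*pi/7) + 8*exp(-6*I*pi/7) + 8*exp(6*I*pi/7) + 9*exp(2*I*pi/7) + 8*exp(4*I*pi/7))] = 98/7 = 14.
(Exp terms are combined using exp(i*s)*conj(exp(i*t)) = exp(i*(s-t)), and sums of them are collapsed using the identity that for every m > 1 the m distinct m-th roots of unity sum to 0, e.g. 1 + exp(2*I*pi/3) + exp(-2*I*pi/3) = 0.)
A character is irreducible iff <chi, chi> = 1, so this representation is reducible.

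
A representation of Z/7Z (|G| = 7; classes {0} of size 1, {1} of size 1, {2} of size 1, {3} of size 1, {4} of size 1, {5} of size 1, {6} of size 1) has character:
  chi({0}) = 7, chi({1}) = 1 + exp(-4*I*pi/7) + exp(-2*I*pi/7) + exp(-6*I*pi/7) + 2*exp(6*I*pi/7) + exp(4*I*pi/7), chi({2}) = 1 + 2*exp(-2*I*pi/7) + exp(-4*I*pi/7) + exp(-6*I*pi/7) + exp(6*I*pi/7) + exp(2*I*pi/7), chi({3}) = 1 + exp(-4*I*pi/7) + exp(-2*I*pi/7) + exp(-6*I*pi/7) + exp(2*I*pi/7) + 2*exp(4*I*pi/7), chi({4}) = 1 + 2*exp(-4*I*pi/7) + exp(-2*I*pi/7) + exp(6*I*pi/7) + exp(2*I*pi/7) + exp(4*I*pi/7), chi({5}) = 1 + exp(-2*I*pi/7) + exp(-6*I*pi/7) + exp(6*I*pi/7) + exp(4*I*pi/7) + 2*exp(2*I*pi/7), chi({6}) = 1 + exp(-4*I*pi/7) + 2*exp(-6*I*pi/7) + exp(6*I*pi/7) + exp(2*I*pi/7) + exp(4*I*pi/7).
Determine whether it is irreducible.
Not irreducible (reducible): <chi, chi> = 9 > 1.

Solution. <chi, chi> = (1/|G|) sum_C |C| * |chi(C)|^2 = (1/7)[1*|7|^2 + 1*|1 + exp(-4*I*pi/7) + exp(-2*I*pi/7) + exp(-6*I*pi/7) + 2*exp(6*I*pi/7) + exp(4*I*pi/7)|^2 + 1*|1 + 2*exp(-2*I*pi/7) + exp(-4*I*pi/7) + exp(-6*I*pi/7) + exp(6*I*pi/7) + exp(2*I*pi/7)|^2 + 1*|1 + exp(-4*I*pi/7) + exp(-2*I*pi/7) + exp(-6*I*pi/7) + exp(2*I*pi/7) + 2*exp(4*I*pi/7)|^2 + 1*|1 + 2*exp(-4*I*pi/7) + exp(-2*I*pi/7) + exp(6*I*pi/7) + exp(2*I*pi/7) + exp(4*I*pi/7)|^2 + 1*|1 + exp(-2*I*pi/7) + exp(-6*I*pi/7) + exp(6*I*pi/7) + exp(4*I*pi/7) + 2*exp(2*I*pi/7)|^2 + 1*|1 + exp(-4*I*pi/7) + 2*exp(-6*I*pi/7) + exp(6*I*pi/7) + exp(2*I*pi/7) + exp(4*I*pi/7)|^2]
  = (1/7)[(49) + (9 + 6*exp(-4*I*pi/7) + 7*exp(-2*I*pi/7) + 7*exp(-6*I*pi/7) + 7*exp(6*I*pi/7) + 7*exp(2*I*pi/7) + 6*exp(4*I*pi/7)) + (9 + 7*exp(-4*I*pi/7) + 7*exp(-2*I*pi/7) + 6*exp(-6*I*pi/7) + 6*exp(6*I*pi/7) + 7*exp(2*I*pi/7) + 7*exp(4*I*pi/7)) + (9 + 7*exp(-4*I*pi/7) + 6*exp(-2*I*pi/7) + 7*exp(-6*I*pi/7) + 7*exp(6*I*pi/7) + 6*exp(2*I*pi/7) + 7*exp(4*I*pi/7)) + (9 + 7*exp(-4*I*pi/7) + 6*exp(-2*I*pi/7) + 7*exp(-6*I*pi/7) + 7*exp(6*I*pi/7) + 6*exp(2*I*pi/7) + 7*exp(4*I*pi/7)) + (9 + 7*exp(-4*I*pi/7) + 7*exp(-2*I*pi/7) + 6*exp(-6*I*pi/7) + 6*exp(6*I*pi/7) + 7*exp(2*I*pi/7) + 7*exp(4*I*pi/7)) + (9 + 6*exp(-4*I*pi/7) + 7*exp(-2*I*pi/7) + 7*exp(-6*I*pi/7) + 7*exp(6*I*pi/7) + 7*exp(2*I*pi/7) + 6*exp(4*I*pi/7))] = 63/7 = 9.
(Exp terms are combined using exp(i*s)*conj(exp(i*t)) = exp(i*(s-t)), and sums of them are collapsed using the identity that for every m > 1 the m distinct m-th roots of unity sum to 0, e.g. 1 + exp(2*I*pi/3) + exp(-2*I*pi/3) = 0.)
A character is irreducible iff <chi, chi> = 1, so this representation is reducible.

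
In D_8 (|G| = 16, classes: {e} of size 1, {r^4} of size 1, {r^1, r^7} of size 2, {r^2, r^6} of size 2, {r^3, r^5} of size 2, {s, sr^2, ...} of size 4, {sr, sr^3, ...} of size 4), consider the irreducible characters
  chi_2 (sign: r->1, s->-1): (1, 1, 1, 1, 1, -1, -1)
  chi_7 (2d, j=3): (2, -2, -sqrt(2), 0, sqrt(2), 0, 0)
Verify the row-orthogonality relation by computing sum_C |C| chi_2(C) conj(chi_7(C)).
Sum = 0; so <chi_2, chi_7> = 0 (distinct irreducibles are orthogonal).

Working: Compute term by term over conjugacy classes (|C| * chi_2(C) * conj(chi_7(C))):
  1*(1)*conj(2) + 1*(1)*conj(-2) + 2*(1)*conj(-sqrt(2)) + 2*(1)*conj(0) + 2*(1)*conj(sqrt(2)) + 4*(-1)*conj(0) + 4*(-1)*conj(0)
  = (2) + (-2) + (-2*sqrt(2)) + (0) + (2*sqrt(2)) + (0) + (0)
  = 0.
Dividing by |G| = 16 gives 0/16 = 0, matching the row-orthogonality relation <chi_2, chi_7> = [chi_2 = chi_7].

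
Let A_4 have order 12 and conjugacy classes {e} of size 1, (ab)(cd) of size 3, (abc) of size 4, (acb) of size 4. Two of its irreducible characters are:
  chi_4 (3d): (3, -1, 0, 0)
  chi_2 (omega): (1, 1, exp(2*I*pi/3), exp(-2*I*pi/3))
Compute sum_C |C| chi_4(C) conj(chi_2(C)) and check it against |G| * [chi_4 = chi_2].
Sum = 0; so <chi_4, chi_2> = 0 (distinct irreducibles are orthogonal).

Justification: Compute term by term over conjugacy classes (|C| * chi_4(C) * conj(chi_2(C))):
  1*(3)*conj(1) + 3*(-1)*conj(1) + 4*(0)*conj(exp(2*I*pi/3)) + 4*(0)*conj(exp(-2*I*pi/3))
  = (3) + (-3) + (0) + (0)
  = 0.
(Exp terms are combined using exp(i*s)*conj(exp(i*t)) = exp(i*(s-t)), and sums of them are collapsed using the identity that for every m > 1 the m distinct m-th roots of unity sum to 0, e.g. 1 + exp(2*I*pi/3) + exp(-2*I*pi/3) = 0.)
Dividing by |G| = 12 gives 0/12 = 0, matching the row-orthogonality relation <chi_4, chi_2> = [chi_4 = chi_2].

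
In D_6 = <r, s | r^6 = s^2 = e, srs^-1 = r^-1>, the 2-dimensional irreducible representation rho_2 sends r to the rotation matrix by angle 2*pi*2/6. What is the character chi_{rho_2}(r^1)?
chi_{rho_2}(r^1) = 2*cos(2*pi*2*1/6) = -1

Working: rho_2(r^1) is rotation by angle 2*pi*2*1/6, whose trace is 2*cos(2*pi*2*1/6) = -1.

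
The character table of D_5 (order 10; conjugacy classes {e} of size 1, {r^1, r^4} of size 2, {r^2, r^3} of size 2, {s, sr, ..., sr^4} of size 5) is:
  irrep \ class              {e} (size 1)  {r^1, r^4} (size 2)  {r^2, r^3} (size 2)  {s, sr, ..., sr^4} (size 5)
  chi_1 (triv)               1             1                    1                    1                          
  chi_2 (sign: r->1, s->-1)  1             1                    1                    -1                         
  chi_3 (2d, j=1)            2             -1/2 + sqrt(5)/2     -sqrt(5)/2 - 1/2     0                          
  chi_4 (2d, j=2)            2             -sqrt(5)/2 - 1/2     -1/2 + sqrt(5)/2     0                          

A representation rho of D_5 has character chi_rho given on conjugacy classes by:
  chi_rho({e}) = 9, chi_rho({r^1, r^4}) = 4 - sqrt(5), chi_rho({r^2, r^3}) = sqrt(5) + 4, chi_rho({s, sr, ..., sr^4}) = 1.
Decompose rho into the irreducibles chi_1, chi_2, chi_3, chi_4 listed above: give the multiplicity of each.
Multiplicities: chi_1: 3, chi_2: 2, chi_3: 0, chi_4: 2.

Reasoning: Use <chi_rho, chi> = (1/|G|) sum_C |C| * chi_rho(C) * conj(chi(C)) with |G| = 10 for each irreducible chi in the table:
  <chi_rho, chi_1> = (1/10)[1*(9)*conj(1) + 2*(4 - sqrt(5))*conj(1) + 2*(sqrt(5) + 4)*conj(1) + 5*(1)*conj(1)]
      = (1/10)[(9) + (8 - 2*sqrt(5)) + (2*sqrt(5) + 8) + (5)] = 30/10 = 3
  <chi_rho, chi_2> = (1/10)[1*(9)*conj(1) + 2*(4 - sqrt(5))*conj(1) + 2*(sqrt(5) + 4)*conj(1) + 5*(1)*conj(-1)]
      = (1/10)[(9) + (8 - 2*sqrt(5)) + (2*sqrt(5) + 8) + (-5)] = 20/10 = 2
  <chi_rho, chi_3> = (1/10)[1*(9)*conj(2) + 2*(4 - sqrt(5))*conj(-1/2 + sqrt(5)/2) + 2*(sqrt(5) + 4)*conj(-sqrt(5)/2 - 1/2) + 5*(1)*conj(0)]
      = (1/10)[(18) + (-9 + 5*sqrt(5)) + (-5*sqrt(5) - 9) + (0)] = 0/10 = 0
  <chi_rho, chi_4> = (1/10)[1*(9)*conj(2) + 2*(4 - sqrt(5))*conj(-sqrt(5)/2 - 1/2) + 2*(sqrt(5) + 4)*conj(-1/2 + sqrt(5)/2) + 5*(1)*conj(0)]
      = (1/10)[(18) + (1 - 3*sqrt(5)) + (1 + 3*sqrt(5)) + (0)] = 20/10 = 2
Dimension check: dim(rho) = sum (mult * dim) = 3*1 + 2*1 + 0*2 + 2*2 = 9 = chi_rho(e) = 9.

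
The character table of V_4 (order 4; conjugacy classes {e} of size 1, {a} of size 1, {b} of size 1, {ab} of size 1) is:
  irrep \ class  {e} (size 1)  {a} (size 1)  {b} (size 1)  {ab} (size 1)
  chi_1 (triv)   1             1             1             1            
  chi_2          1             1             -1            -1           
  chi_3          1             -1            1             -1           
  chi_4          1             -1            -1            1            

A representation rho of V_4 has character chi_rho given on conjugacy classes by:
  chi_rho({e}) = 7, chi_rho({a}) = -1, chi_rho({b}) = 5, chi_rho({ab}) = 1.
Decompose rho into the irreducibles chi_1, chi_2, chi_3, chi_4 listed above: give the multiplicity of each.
Multiplicities: chi_1: 3, chi_2: 0, chi_3: 3, chi_4: 1.

Justification: Use <chi_rho, chi> = (1/|G|) sum_C |C| * chi_rho(C) * conj(chi(C)) with |G| = 4 for each irreducible chi in the table:
  <chi_rho, chi_1> = (1/4)[1*(7)*conj(1) + 1*(-1)*conj(1) + 1*(5)*conj(1) + 1*(1)*conj(1)]
      = (1/4)[(7) + (-1) + (5) + (1)] = 12/4 = 3
  <chi_rho, chi_2> = (1/4)[1*(7)*conj(1) + 1*(-1)*conj(1) + 1*(5)*conj(-1) + 1*(1)*conj(-1)]
      = (1/4)[(7) + (-1) + (-5) + (-1)] = 0/4 = 0
  <chi_rho, chi_3> = (1/4)[1*(7)*conj(1) + 1*(-1)*conj(-1) + 1*(5)*conj(1) + 1*(1)*conj(-1)]
      = (1/4)[(7) + (1) + (5) + (-1)] = 12/4 = 3
  <chi_rho, chi_4> = (1/4)[1*(7)*conj(1) + 1*(-1)*conj(-1) + 1*(5)*conj(-1) + 1*(1)*conj(1)]
      = (1/4)[(7) + (1) + (-5) + (1)] = 4/4 = 1
Dimension check: dim(rho) = sum (mult * dim) = 3*1 + 0*1 + 3*1 + 1*1 = 7 = chi_rho(e) = 7.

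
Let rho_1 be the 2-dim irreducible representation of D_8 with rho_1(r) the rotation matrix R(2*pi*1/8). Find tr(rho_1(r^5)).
chi_{rho_1}(r^5) = 2*cos(2*pi*1*5/8) = -sqrt(2)

Derivation: rho_1(r^5) is rotation by angle 2*pi*1*5/8, whose trace is 2*cos(2*pi*1*5/8) = -sqrt(2).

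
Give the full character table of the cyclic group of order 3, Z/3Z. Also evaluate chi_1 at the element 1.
Character table of Z/3Z (irreps indexed chi_0,...,chi_2 with chi_k(m) = zeta_3^(k*m), zeta_3 = exp(2*pi*i/3)):
  irrep \ class  {0} (size 1)  {1} (size 1)    {2} (size 1)  
  chi_0          1             1               1             
  chi_1          1             exp(2*I*pi/3)   exp(-2*I*pi/3)
  chi_2          1             exp(-2*I*pi/3)  exp(2*I*pi/3) 

Spot check: chi_1(1) = zeta_3^(1*1) = zeta_3^1 = exp(2*I*pi/3).

Proof sketch: Z/3Z is abelian, so all 3 irreducible complex representations are 1-dimensional. They are given by chi_k(m) = zeta_3^(k*m) for k = 0,...,2. Row orthogonality: sum_m chi_k(m) conj(chi_l(m)) = 3 * [k = l].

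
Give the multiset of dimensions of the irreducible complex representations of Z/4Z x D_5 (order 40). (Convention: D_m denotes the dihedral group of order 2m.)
Dimensions: 1, 1, 1, 1, 1, 1, 1, 1, 2, 2, 2, 2, 2, 2, 2, 2

Proof sketch: There are 16 irreducibles (= number of conjugacy classes). Their dimensions d_i satisfy sum d_i^2 = |G| = 40: 1 + 1 + 1 + 1 + 1 + 1 + 1 + 1 + 4 + 4 + 4 + 4 + 4 + 4 + 4 + 4 = 40. (For the product with Z/4Z: each of the 4 1-dim characters of Z/4Z tensors with each irrep of D_5, giving 4 copies of each D_5-dimension.)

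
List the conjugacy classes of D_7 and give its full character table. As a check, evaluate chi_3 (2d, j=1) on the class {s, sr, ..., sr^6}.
Conjugacy classes: {e} of size 1, {r^1, r^6} of size 2, {r^2, r^5} of size 2, {r^3, r^4} of size 2, {s, sr, ..., sr^6} of size 7.
Character table:
  irrep \ class              {e} (size 1)  {r^1, r^6} (size 2)  {r^2, r^5} (size 2)  {r^3, r^4} (size 2)  {s, sr, ..., sr^6} (size 7)
  chi_1 (triv)               1             1                    1                    1                    1                          
  chi_2 (sign: r->1, s->-1)  1             1                    1                    1                    -1                         
  chi_3 (2d, j=1)            2             2*cos(2*pi/7)        -2*cos(3*pi/7)       -2*cos(pi/7)         0                          
  chi_4 (2d, j=2)            2             -2*cos(3*pi/7)       -2*cos(pi/7)         2*cos(2*pi/7)        0                          
  chi_5 (2d, j=3)            2             -2*cos(pi/7)         2*cos(2*pi/7)        -2*cos(3*pi/7)       0                          

Spot check: chi_3 (2d, j=1) on {s, sr, ..., sr^6} = 0.

Why: D_7 has order 2*7 = 14 with 5 conjugacy classes, hence 5 irreducibles. Sum of squared dims 1 + 1 + 4 + 4 + 4 = 14 = |G|. Linear characters come from the abelianisation; the 2-dimensional irreps have character r^k -> 2*cos(2*pi*j*k/7), reflections -> 0.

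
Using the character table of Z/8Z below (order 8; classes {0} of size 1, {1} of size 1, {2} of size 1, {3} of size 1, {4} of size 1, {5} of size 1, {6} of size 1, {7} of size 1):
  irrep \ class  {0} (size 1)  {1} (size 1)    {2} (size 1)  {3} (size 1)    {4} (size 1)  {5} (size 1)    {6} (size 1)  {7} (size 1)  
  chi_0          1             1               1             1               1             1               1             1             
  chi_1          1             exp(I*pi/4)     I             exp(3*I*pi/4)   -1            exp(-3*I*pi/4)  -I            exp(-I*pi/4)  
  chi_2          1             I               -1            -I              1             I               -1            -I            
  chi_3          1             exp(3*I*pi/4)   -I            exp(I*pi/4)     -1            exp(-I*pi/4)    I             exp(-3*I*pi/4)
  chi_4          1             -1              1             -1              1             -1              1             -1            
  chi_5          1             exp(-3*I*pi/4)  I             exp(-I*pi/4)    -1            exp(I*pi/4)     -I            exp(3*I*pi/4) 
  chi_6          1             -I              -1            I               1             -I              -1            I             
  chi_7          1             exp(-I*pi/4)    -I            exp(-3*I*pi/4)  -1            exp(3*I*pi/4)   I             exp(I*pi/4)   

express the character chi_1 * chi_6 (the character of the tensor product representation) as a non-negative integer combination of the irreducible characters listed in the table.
chi_1 tensor chi_6 = chi_7 (all other irreducibles have multiplicity 0).

Reasoning: The character of a tensor product is the pointwise product (chi_1 * chi_6)(C) = chi_1(C) * chi_6(C):
  {0}: (1)*(1), {1}: (exp(I*pi/4))*(-I), {2}: (I)*(-1), {3}: (exp(3*I*pi/4))*(I), {4}: (-1)*(1), {5}: (exp(-3*I*pi/4))*(-I), {6}: (-I)*(-1), {7}: (exp(-I*pi/4))*(I)
so (chi_1 * chi_6) takes values
  {0} -> 1, {1} -> -exp(3*I*pi/4), {2} -> -I, {3} -> exp(-3*I*pi/4), {4} -> -1, {5} -> -exp(-I*pi/4), {6} -> I, {7} -> exp(I*pi/4).
Now take the inner product of this character with each irreducible chi from the table, <chi_1*chi_6, chi> = (1/8) sum_C |C| (chi_1*chi_6)(C) conj(chi(C)):
  <chi_1*chi_6, chi_0> = (1/8)[1*(1)*conj(1) + 1*(-exp(3*I*pi/4))*conj(1) + 1*(-I)*conj(1) + 1*(exp(-3*I*pi/4))*conj(1) + 1*(-1)*conj(1) + 1*(-exp(-I*pi/4))*conj(1) + 1*(I)*conj(1) + 1*(exp(I*pi/4))*conj(1)]
      = (1/8)[(1) + (-exp(3*I*pi/4)) + (-I) + (exp(-3*I*pi/4)) + (-1) + (-exp(-I*pi/4)) + (I) + (exp(I*pi/4))] = 0/8 = 0
  <chi_1*chi_6, chi_1> = (1/8)[1*(1)*conj(1) + 1*(-exp(3*I*pi/4))*conj(exp(I*pi/4)) + 1*(-I)*conj(I) + 1*(exp(-3*I*pi/4))*conj(exp(3*I*pi/4)) + 1*(-1)*conj(-1) + 1*(-exp(-I*pi/4))*conj(exp(-3*I*pi/4)) + 1*(I)*conj(-I) + 1*(exp(I*pi/4))*conj(exp(-I*pi/4))]
      = (1/8)[(1) + (-I) + (-1) + (I) + (1) + (-I) + (-1) + (I)] = 0/8 = 0
  <chi_1*chi_6, chi_2> = (1/8)[1*(1)*conj(1) + 1*(-exp(3*I*pi/4))*conj(I) + 1*(-I)*conj(-1) + 1*(exp(-3*I*pi/4))*conj(-I) + 1*(-1)*conj(1) + 1*(-exp(-I*pi/4))*conj(I) + 1*(I)*conj(-1) + 1*(exp(I*pi/4))*conj(-I)]
      = (1/8)[(1) + (exp(-3*I*pi/4)) + (I) + (exp(-I*pi/4)) + (-1) + (exp(I*pi/4)) + (-I) + (exp(3*I*pi/4))] = 0/8 = 0
  <chi_1*chi_6, chi_3> = (1/8)[1*(1)*conj(1) + 1*(-exp(3*I*pi/4))*conj(exp(3*I*pi/4)) + 1*(-I)*conj(-I) + 1*(exp(-3*I*pi/4))*conj(exp(I*pi/4)) + 1*(-1)*conj(-1) + 1*(-exp(-I*pi/4))*conj(exp(-I*pi/4)) + 1*(I)*conj(I) + 1*(exp(I*pi/4))*conj(exp(-3*I*pi/4))]
      = (1/8)[(1) + (-1) + (1) + (-1) + (1) + (-1) + (1) + (-1)] = 0/8 = 0
  <chi_1*chi_6, chi_4> = (1/8)[1*(1)*conj(1) + 1*(-exp(3*I*pi/4))*conj(-1) + 1*(-I)*conj(1) + 1*(exp(-3*I*pi/4))*conj(-1) + 1*(-1)*conj(1) + 1*(-exp(-I*pi/4))*conj(-1) + 1*(I)*conj(1) + 1*(exp(I*pi/4))*conj(-1)]
      = (1/8)[(1) + (exp(3*I*pi/4)) + (-I) + (-exp(-3*I*pi/4)) + (-1) + (exp(-I*pi/4)) + (I) + (-exp(I*pi/4))] = 0/8 = 0
  <chi_1*chi_6, chi_5> = (1/8)[1*(1)*conj(1) + 1*(-exp(3*I*pi/4))*conj(exp(-3*I*pi/4)) + 1*(-I)*conj(I) + 1*(exp(-3*I*pi/4))*conj(exp(-I*pi/4)) + 1*(-1)*conj(-1) + 1*(-exp(-I*pi/4))*conj(exp(I*pi/4)) + 1*(I)*conj(-I) + 1*(exp(I*pi/4))*conj(exp(3*I*pi/4))]
      = (1/8)[(1) + (I) + (-1) + (-I) + (1) + (I) + (-1) + (-I)] = 0/8 = 0
  <chi_1*chi_6, chi_6> = (1/8)[1*(1)*conj(1) + 1*(-exp(3*I*pi/4))*conj(-I) + 1*(-I)*conj(-1) + 1*(exp(-3*I*pi/4))*conj(I) + 1*(-1)*conj(1) + 1*(-exp(-I*pi/4))*conj(-I) + 1*(I)*conj(-1) + 1*(exp(I*pi/4))*conj(I)]
      = (1/8)[(1) + (-exp(-3*I*pi/4)) + (I) + (-exp(-I*pi/4)) + (-1) + (-exp(I*pi/4)) + (-I) + (-exp(3*I*pi/4))] = 0/8 = 0
  <chi_1*chi_6, chi_7> = (1/8)[1*(1)*conj(1) + 1*(-exp(3*I*pi/4))*conj(exp(-I*pi/4)) + 1*(-I)*conj(-I) + 1*(exp(-3*I*pi/4))*conj(exp(-3*I*pi/4)) + 1*(-1)*conj(-1) + 1*(-exp(-I*pi/4))*conj(exp(3*I*pi/4)) + 1*(I)*conj(I) + 1*(exp(I*pi/4))*conj(exp(I*pi/4))]
      = (1/8)[(1) + (1) + (1) + (1) + (1) + (1) + (1) + (1)] = 8/8 = 1
(Exp terms are combined using exp(i*s)*conj(exp(i*t)) = exp(i*(s-t)), and sums of them are collapsed using the identity that for every m > 1 the m distinct m-th roots of unity sum to 0, e.g. 1 + exp(2*I*pi/3) + exp(-2*I*pi/3) = 0.)
Hence the multiplicities are chi_7: 1. Dimension check: dim(chi_1)*dim(chi_6) = 1*1 = 1 and sum (mult * dim) = 1*1 = 1.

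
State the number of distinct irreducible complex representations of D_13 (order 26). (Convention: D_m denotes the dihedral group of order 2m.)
8

Solution. The number of irreducible complex representations of a finite group equals its number of conjugacy classes. D_13 has 8 conjugacy classes ((n+3)/2 for n odd), so D_13 (order 26) has exactly 8 irreducible complex representations.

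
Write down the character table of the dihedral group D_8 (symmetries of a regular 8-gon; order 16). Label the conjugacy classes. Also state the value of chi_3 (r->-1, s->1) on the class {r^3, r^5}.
Conjugacy classes: {e} of size 1, {r^4} of size 1, {r^1, r^7} of size 2, {r^2, r^6} of size 2, {r^3, r^5} of size 2, {s, sr^2, ...} of size 4, {sr, sr^3, ...} of size 4.
Character table:
  irrep \ class              {e} (size 1)  {r^4} (size 1)  {r^1, r^7} (size 2)  {r^2, r^6} (size 2)  {r^3, r^5} (size 2)  {s, sr^2, ...} (size 4)  {sr, sr^3, ...} (size 4)
  chi_1 (triv)               1             1               1                    1                    1                    1                        1                       
  chi_2 (sign: r->1, s->-1)  1             1               1                    1                    1                    -1                       -1                      
  chi_3 (r->-1, s->1)        1             1               -1                   1                    -1                   1                        -1                      
  chi_4 (r->-1, s->-1)       1             1               -1                   1                    -1                   -1                       1                       
  chi_5 (2d, j=1)            2             -2              sqrt(2)              0                    -sqrt(2)             0                        0                       
  chi_6 (2d, j=2)            2             2               0                    -2                   0                    0                        0                       
  chi_7 (2d, j=3)            2             -2              -sqrt(2)             0                    sqrt(2)              0                        0                       

Spot check: chi_3 (r->-1, s->1) on {r^3, r^5} = -1.

Why: D_8 has order 2*8 = 16 with 7 conjugacy classes, hence 7 irreducibles. Sum of squared dims 1 + 1 + 1 + 1 + 4 + 4 + 4 = 16 = |G|. Linear characters come from the abelianisation; the 2-dimensional irreps have character r^k -> 2*cos(2*pi*j*k/8), reflections -> 0.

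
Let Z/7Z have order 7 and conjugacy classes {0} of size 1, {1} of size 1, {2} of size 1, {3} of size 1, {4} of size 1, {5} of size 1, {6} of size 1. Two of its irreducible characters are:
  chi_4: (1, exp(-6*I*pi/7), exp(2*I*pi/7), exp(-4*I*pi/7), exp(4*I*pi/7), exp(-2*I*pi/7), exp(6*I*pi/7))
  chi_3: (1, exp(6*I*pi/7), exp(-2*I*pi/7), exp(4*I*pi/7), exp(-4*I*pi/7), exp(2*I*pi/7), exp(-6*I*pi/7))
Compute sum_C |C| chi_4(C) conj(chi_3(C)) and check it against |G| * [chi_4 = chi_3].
Sum = 0; so <chi_4, chi_3> = 0 (distinct irreducibles are orthogonal).

Why: Compute term by term over conjugacy classes (|C| * chi_4(C) * conj(chi_3(C))):
  1*(1)*conj(1) + 1*(exp(-6*I*pi/7))*conj(exp(6*I*pi/7)) + 1*(exp(2*I*pi/7))*conj(exp(-2*I*pi/7)) + 1*(exp(-4*I*pi/7))*conj(exp(4*I*pi/7)) + 1*(exp(4*I*pi/7))*conj(exp(-4*I*pi/7)) + 1*(exp(-2*I*pi/7))*conj(exp(2*I*pi/7)) + 1*(exp(6*I*pi/7))*conj(exp(-6*I*pi/7))
  = (1) + (exp(2*I*pi/7)) + (exp(4*I*pi/7)) + (exp(6*I*pi/7)) + (exp(-6*I*pi/7)) + (exp(-4*I*pi/7)) + (exp(-2*I*pi/7))
  = 0.
(Exp terms are combined using exp(i*s)*conj(exp(i*t)) = exp(i*(s-t)), and sums of them are collapsed using the identity that for every m > 1 the m distinct m-th roots of unity sum to 0, e.g. 1 + exp(2*I*pi/3) + exp(-2*I*pi/3) = 0.)
Dividing by |G| = 7 gives 0/7 = 0, matching the row-orthogonality relation <chi_4, chi_3> = [chi_4 = chi_3].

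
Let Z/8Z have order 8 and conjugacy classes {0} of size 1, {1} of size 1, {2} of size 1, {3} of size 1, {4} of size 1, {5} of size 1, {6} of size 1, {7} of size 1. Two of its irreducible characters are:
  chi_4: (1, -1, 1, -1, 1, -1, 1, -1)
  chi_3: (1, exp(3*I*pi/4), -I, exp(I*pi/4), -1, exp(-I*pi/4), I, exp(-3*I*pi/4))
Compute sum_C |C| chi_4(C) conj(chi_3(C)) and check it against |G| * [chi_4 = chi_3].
Sum = 0; so <chi_4, chi_3> = 0 (distinct irreducibles are orthogonal).

Proof sketch: Compute term by term over conjugacy classes (|C| * chi_4(C) * conj(chi_3(C))):
  1*(1)*conj(1) + 1*(-1)*conj(exp(3*I*pi/4)) + 1*(1)*conj(-I) + 1*(-1)*conj(exp(I*pi/4)) + 1*(1)*conj(-1) + 1*(-1)*conj(exp(-I*pi/4)) + 1*(1)*conj(I) + 1*(-1)*conj(exp(-3*I*pi/4))
  = (1) + (-exp(-3*I*pi/4)) + (I) + (-exp(-I*pi/4)) + (-1) + (-exp(I*pi/4)) + (-I) + (-exp(3*I*pi/4))
  = 0.
(Exp terms are combined using exp(i*s)*conj(exp(i*t)) = exp(i*(s-t)), and sums of them are collapsed using the identity that for every m > 1 the m distinct m-th roots of unity sum to 0, e.g. 1 + exp(2*I*pi/3) + exp(-2*I*pi/3) = 0.)
Dividing by |G| = 8 gives 0/8 = 0, matching the row-orthogonality relation <chi_4, chi_3> = [chi_4 = chi_3].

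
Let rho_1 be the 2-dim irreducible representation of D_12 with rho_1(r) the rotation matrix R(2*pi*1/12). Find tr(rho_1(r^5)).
chi_{rho_1}(r^5) = 2*cos(2*pi*1*5/12) = -sqrt(3)

Derivation: rho_1(r^5) is rotation by angle 2*pi*1*5/12, whose trace is 2*cos(2*pi*1*5/12) = -sqrt(3).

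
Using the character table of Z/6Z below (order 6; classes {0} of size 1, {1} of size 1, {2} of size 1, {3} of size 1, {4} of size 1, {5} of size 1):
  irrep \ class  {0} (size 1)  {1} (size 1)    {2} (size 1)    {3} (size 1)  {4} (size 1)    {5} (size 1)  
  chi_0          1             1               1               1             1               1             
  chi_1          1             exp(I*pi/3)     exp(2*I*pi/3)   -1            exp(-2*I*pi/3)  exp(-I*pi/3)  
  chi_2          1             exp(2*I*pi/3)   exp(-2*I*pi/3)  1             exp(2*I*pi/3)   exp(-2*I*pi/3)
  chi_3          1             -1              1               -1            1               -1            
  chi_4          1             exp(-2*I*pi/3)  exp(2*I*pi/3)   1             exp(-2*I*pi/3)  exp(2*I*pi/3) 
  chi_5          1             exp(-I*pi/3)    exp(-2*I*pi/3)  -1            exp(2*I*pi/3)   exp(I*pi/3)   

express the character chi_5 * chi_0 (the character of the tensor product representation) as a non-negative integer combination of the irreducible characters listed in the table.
chi_5 tensor chi_0 = chi_5 (all other irreducibles have multiplicity 0).

Explanation: The character of a tensor product is the pointwise product (chi_5 * chi_0)(C) = chi_5(C) * chi_0(C):
  {0}: (1)*(1), {1}: (exp(-I*pi/3))*(1), {2}: (exp(-2*I*pi/3))*(1), {3}: (-1)*(1), {4}: (exp(2*I*pi/3))*(1), {5}: (exp(I*pi/3))*(1)
so (chi_5 * chi_0) takes values
  {0} -> 1, {1} -> exp(-I*pi/3), {2} -> exp(-2*I*pi/3), {3} -> -1, {4} -> exp(2*I*pi/3), {5} -> exp(I*pi/3).
Now take the inner product of this character with each irreducible chi from the table, <chi_5*chi_0, chi> = (1/6) sum_C |C| (chi_5*chi_0)(C) conj(chi(C)):
  <chi_5*chi_0, chi_0> = (1/6)[1*(1)*conj(1) + 1*(exp(-I*pi/3))*conj(1) + 1*(exp(-2*I*pi/3))*conj(1) + 1*(-1)*conj(1) + 1*(exp(2*I*pi/3))*conj(1) + 1*(exp(I*pi/3))*conj(1)]
      = (1/6)[(1) + (exp(-I*pi/3)) + (exp(-2*I*pi/3)) + (-1) + (exp(2*I*pi/3)) + (exp(I*pi/3))] = 0/6 = 0
  <chi_5*chi_0, chi_1> = (1/6)[1*(1)*conj(1) + 1*(exp(-I*pi/3))*conj(exp(I*pi/3)) + 1*(exp(-2*I*pi/3))*conj(exp(2*I*pi/3)) + 1*(-1)*conj(-1) + 1*(exp(2*I*pi/3))*conj(exp(-2*I*pi/3)) + 1*(exp(I*pi/3))*conj(exp(-I*pi/3))]
      = (1/6)[(1) + (exp(-2*I*pi/3)) + (exp(2*I*pi/3)) + (1) + (exp(-2*I*pi/3)) + (exp(2*I*pi/3))] = 0/6 = 0
  <chi_5*chi_0, chi_2> = (1/6)[1*(1)*conj(1) + 1*(exp(-I*pi/3))*conj(exp(2*I*pi/3)) + 1*(exp(-2*I*pi/3))*conj(exp(-2*I*pi/3)) + 1*(-1)*conj(1) + 1*(exp(2*I*pi/3))*conj(exp(2*I*pi/3)) + 1*(exp(I*pi/3))*conj(exp(-2*I*pi/3))]
      = (1/6)[(1) + (-1) + (1) + (-1) + (1) + (-1)] = 0/6 = 0
  <chi_5*chi_0, chi_3> = (1/6)[1*(1)*conj(1) + 1*(exp(-I*pi/3))*conj(-1) + 1*(exp(-2*I*pi/3))*conj(1) + 1*(-1)*conj(-1) + 1*(exp(2*I*pi/3))*conj(1) + 1*(exp(I*pi/3))*conj(-1)]
      = (1/6)[(1) + (-exp(-I*pi/3)) + (exp(-2*I*pi/3)) + (1) + (exp(2*I*pi/3)) + (-exp(I*pi/3))] = 0/6 = 0
  <chi_5*chi_0, chi_4> = (1/6)[1*(1)*conj(1) + 1*(exp(-I*pi/3))*conj(exp(-2*I*pi/3)) + 1*(exp(-2*I*pi/3))*conj(exp(2*I*pi/3)) + 1*(-1)*conj(1) + 1*(exp(2*I*pi/3))*conj(exp(-2*I*pi/3)) + 1*(exp(I*pi/3))*conj(exp(2*I*pi/3))]
      = (1/6)[(1) + (exp(I*pi/3)) + (exp(2*I*pi/3)) + (-1) + (exp(-2*I*pi/3)) + (exp(-I*pi/3))] = 0/6 = 0
  <chi_5*chi_0, chi_5> = (1/6)[1*(1)*conj(1) + 1*(exp(-I*pi/3))*conj(exp(-I*pi/3)) + 1*(exp(-2*I*pi/3))*conj(exp(-2*I*pi/3)) + 1*(-1)*conj(-1) + 1*(exp(2*I*pi/3))*conj(exp(2*I*pi/3)) + 1*(exp(I*pi/3))*conj(exp(I*pi/3))]
      = (1/6)[(1) + (1) + (1) + (1) + (1) + (1)] = 6/6 = 1
(Exp terms are combined using exp(i*s)*conj(exp(i*t)) = exp(i*(s-t)), and sums of them are collapsed using the identity that for every m > 1 the m distinct m-th roots of unity sum to 0, e.g. 1 + exp(2*I*pi/3) + exp(-2*I*pi/3) = 0.)
Hence the multiplicities are chi_5: 1. Dimension check: dim(chi_5)*dim(chi_0) = 1*1 = 1 and sum (mult * dim) = 1*1 = 1.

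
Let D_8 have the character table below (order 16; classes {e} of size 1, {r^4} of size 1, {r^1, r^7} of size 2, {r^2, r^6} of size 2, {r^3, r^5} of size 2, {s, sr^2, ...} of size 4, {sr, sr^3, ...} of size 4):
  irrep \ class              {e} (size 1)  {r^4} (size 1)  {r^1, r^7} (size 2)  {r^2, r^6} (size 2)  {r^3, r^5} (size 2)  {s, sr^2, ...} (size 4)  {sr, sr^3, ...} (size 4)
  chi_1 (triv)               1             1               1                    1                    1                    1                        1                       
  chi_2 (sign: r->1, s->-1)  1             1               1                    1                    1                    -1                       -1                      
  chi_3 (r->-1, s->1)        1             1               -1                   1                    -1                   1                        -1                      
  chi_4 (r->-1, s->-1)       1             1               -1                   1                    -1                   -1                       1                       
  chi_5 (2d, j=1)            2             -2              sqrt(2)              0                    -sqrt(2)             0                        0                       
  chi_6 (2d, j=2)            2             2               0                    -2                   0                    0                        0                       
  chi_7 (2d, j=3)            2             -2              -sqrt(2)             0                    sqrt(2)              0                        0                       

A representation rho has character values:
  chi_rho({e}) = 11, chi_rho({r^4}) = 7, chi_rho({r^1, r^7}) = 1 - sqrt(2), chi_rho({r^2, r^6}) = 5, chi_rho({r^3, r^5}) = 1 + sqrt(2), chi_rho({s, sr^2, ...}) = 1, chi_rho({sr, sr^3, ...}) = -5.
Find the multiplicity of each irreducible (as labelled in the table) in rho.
Multiplicities: chi_1: 1, chi_2: 3, chi_3: 3, chi_4: 0, chi_5: 0, chi_6: 1, chi_7: 1.

Proof sketch: Use <chi_rho, chi> = (1/|G|) sum_C |C| * chi_rho(C) * conj(chi(C)) with |G| = 16 for each irreducible chi in the table:
  <chi_rho, chi_1> = (1/16)[1*(11)*conj(1) + 1*(7)*conj(1) + 2*(1 - sqrt(2))*conj(1) + 2*(5)*conj(1) + 2*(1 + sqrt(2))*conj(1) + 4*(1)*conj(1) + 4*(-5)*conj(1)]
      = (1/16)[(11) + (7) + (2 - 2*sqrt(2)) + (10) + (2 + 2*sqrt(2)) + (4) + (-20)] = 16/16 = 1
  <chi_rho, chi_2> = (1/16)[1*(11)*conj(1) + 1*(7)*conj(1) + 2*(1 - sqrt(2))*conj(1) + 2*(5)*conj(1) + 2*(1 + sqrt(2))*conj(1) + 4*(1)*conj(-1) + 4*(-5)*conj(-1)]
      = (1/16)[(11) + (7) + (2 - 2*sqrt(2)) + (10) + (2 + 2*sqrt(2)) + (-4) + (20)] = 48/16 = 3
  <chi_rho, chi_3> = (1/16)[1*(11)*conj(1) + 1*(7)*conj(1) + 2*(1 - sqrt(2))*conj(-1) + 2*(5)*conj(1) + 2*(1 + sqrt(2))*conj(-1) + 4*(1)*conj(1) + 4*(-5)*conj(-1)]
      = (1/16)[(11) + (7) + (-2 + 2*sqrt(2)) + (10) + (-2*sqrt(2) - 2) + (4) + (20)] = 48/16 = 3
  <chi_rho, chi_4> = (1/16)[1*(11)*conj(1) + 1*(7)*conj(1) + 2*(1 - sqrt(2))*conj(-1) + 2*(5)*conj(1) + 2*(1 + sqrt(2))*conj(-1) + 4*(1)*conj(-1) + 4*(-5)*conj(1)]
      = (1/16)[(11) + (7) + (-2 + 2*sqrt(2)) + (10) + (-2*sqrt(2) - 2) + (-4) + (-20)] = 0/16 = 0
  <chi_rho, chi_5> = (1/16)[1*(11)*conj(2) + 1*(7)*conj(-2) + 2*(1 - sqrt(2))*conj(sqrt(2)) + 2*(5)*conj(0) + 2*(1 + sqrt(2))*conj(-sqrt(2)) + 4*(1)*conj(0) + 4*(-5)*conj(0)]
      = (1/16)[(22) + (-14) + (-4 + 2*sqrt(2)) + (0) + (-4 - 2*sqrt(2)) + (0) + (0)] = 0/16 = 0
  <chi_rho, chi_6> = (1/16)[1*(11)*conj(2) + 1*(7)*conj(2) + 2*(1 - sqrt(2))*conj(0) + 2*(5)*conj(-2) + 2*(1 + sqrt(2))*conj(0) + 4*(1)*conj(0) + 4*(-5)*conj(0)]
      = (1/16)[(22) + (14) + (0) + (-20) + (0) + (0) + (0)] = 16/16 = 1
  <chi_rho, chi_7> = (1/16)[1*(11)*conj(2) + 1*(7)*conj(-2) + 2*(1 - sqrt(2))*conj(-sqrt(2)) + 2*(5)*conj(0) + 2*(1 + sqrt(2))*conj(sqrt(2)) + 4*(1)*conj(0) + 4*(-5)*conj(0)]
      = (1/16)[(22) + (-14) + (4 - 2*sqrt(2)) + (0) + (2*sqrt(2) + 4) + (0) + (0)] = 16/16 = 1
Dimension check: dim(rho) = sum (mult * dim) = 1*1 + 3*1 + 3*1 + 0*1 + 0*2 + 1*2 + 1*2 = 11 = chi_rho(e) = 11.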